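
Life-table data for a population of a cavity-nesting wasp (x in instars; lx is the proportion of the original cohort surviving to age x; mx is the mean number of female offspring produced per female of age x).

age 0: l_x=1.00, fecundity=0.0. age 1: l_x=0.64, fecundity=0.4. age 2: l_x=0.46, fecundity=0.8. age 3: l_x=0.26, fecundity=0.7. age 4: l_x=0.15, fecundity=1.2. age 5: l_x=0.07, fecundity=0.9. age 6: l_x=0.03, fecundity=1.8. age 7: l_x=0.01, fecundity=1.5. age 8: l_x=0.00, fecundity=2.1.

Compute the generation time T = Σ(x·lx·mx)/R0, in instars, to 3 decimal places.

lx·mx: 0, 0.256, 0.368, 0.182, 0.18, 0.063, 0.054, 0.015, 0 → R0 = 1.118
x·lx·mx: 0, 0.256, 0.736, 0.546, 0.72, 0.315, 0.324, 0.105, 0 → Σ = 3.002
T = 3.002 / 1.118 = 2.685152… → 2.685

2.685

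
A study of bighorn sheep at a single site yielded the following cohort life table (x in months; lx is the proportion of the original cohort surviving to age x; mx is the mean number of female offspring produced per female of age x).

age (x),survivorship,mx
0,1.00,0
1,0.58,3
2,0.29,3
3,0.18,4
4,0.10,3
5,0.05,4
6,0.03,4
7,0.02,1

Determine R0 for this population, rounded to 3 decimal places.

lx·mx by age: 0, 1.74, 0.87, 0.72, 0.3, 0.2, 0.12, 0.02
R0 = Σ lx·mx = 3.97 → 3.970

3.970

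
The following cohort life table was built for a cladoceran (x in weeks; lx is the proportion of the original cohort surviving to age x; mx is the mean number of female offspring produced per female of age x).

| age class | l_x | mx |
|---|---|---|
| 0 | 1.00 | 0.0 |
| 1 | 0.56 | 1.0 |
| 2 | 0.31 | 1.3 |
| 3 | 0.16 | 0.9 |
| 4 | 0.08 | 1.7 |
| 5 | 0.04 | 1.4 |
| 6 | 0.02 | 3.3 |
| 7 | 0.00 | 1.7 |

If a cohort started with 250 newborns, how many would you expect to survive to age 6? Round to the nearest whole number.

5

Expected survivors = N0 · l_6 = 250 × 0.02 = 5 → 5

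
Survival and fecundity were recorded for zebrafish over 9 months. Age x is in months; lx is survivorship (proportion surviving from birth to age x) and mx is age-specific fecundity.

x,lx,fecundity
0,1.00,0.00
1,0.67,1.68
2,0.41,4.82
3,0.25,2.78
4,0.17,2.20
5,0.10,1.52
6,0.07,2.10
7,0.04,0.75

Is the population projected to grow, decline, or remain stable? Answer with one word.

R0 = Σ lx·mx = 0 + 1.1256 + 1.9762 + 0.695 + 0.374 + 0.152 + 0.147 + 0.03 = 4.4998
R0 > 1, so the population is growing.

growing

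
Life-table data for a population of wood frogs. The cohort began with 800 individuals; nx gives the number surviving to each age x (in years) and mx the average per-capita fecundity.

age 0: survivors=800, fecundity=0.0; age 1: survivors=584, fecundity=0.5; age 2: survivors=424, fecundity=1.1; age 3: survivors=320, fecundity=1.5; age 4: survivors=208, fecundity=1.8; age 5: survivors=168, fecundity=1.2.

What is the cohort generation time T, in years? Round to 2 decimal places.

lx = nx/n0 = nx/800: 1, 0.73, 0.53, 0.4, 0.26, 0.21
lx·mx: 0, 0.365, 0.583, 0.6, 0.468, 0.252 → R0 = 2.268
x·lx·mx: 0, 0.365, 1.166, 1.8, 1.872, 1.26 → Σ = 6.463
T = 6.463 / 2.268 = 2.849647… → 2.85

2.85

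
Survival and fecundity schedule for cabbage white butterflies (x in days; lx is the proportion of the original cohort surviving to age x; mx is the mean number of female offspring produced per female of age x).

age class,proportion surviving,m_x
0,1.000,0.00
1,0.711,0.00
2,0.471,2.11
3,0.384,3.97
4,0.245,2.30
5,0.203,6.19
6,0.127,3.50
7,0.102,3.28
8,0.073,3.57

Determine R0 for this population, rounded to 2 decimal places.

5.38

lx·mx by age: 0, 0, 0.99381, 1.52448, 0.5635, 1.25657, 0.4445, 0.33456, 0.26061
R0 = Σ lx·mx = 5.37803 → 5.38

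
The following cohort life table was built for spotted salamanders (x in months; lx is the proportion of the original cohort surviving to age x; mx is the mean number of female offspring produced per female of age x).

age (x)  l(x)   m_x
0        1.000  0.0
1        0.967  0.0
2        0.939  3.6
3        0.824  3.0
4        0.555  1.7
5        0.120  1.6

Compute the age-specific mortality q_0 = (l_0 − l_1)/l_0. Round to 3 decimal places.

q_0 = (l_0 − l_1) / l_0 = (1 − 0.967) / 1
     = 0.033 / 1 = 0.033 → 0.033

0.033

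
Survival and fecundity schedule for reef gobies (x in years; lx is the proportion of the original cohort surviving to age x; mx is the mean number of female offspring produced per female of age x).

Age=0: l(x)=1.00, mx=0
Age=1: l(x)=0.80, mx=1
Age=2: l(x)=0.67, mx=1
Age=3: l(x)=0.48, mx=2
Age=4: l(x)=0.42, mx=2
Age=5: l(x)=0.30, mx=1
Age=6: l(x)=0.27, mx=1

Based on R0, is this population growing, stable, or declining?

R0 = Σ lx·mx = 0 + 0.8 + 0.67 + 0.96 + 0.84 + 0.3 + 0.27 = 3.84
R0 > 1, so the population is growing.

growing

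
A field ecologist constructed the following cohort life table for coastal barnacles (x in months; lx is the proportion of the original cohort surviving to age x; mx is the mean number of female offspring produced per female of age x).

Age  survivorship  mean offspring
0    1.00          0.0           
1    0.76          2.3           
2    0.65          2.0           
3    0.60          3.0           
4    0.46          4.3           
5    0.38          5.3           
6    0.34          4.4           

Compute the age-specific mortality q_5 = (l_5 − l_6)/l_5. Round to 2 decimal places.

q_5 = (l_5 − l_6) / l_5 = (0.38 − 0.34) / 0.38
     = 0.04 / 0.38 = 0.105263… → 0.11

0.11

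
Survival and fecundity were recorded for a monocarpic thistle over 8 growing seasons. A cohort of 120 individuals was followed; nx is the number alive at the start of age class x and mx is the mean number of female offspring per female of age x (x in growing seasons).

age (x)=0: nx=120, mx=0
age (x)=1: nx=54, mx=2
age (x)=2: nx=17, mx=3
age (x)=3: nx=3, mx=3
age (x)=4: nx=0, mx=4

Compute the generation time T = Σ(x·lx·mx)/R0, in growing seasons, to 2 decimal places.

1.41

lx = nx/n0 = nx/120: 1, 0.45, 0.14167…, 0.025, 0
lx·mx: 0, 0.9, 0.425…, 0.075, 0 → R0 = 1.4…
x·lx·mx: 0, 0.9, 0.85…, 0.225, 0 → Σ = 1.975…
T = 1.975… / 1.4… = 1.410714… → 1.41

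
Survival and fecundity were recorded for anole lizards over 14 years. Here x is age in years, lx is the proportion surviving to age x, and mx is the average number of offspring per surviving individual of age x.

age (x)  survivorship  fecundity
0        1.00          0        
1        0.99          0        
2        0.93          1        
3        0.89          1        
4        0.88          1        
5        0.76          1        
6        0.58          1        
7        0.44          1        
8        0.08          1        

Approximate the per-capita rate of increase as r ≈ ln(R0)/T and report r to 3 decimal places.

0.363

R0 = Σ lx·mx = 0 + 0 + 0.93 + 0.89 + 0.88 + 0.76 + 0.58 + 0.44 + 0.08 = 4.56
Σ x·lx·mx = 19.05; T = 19.05/4.56 = 4.17763…
r ≈ ln(R0)/T = ln(4.56)/4.17763… = 0.3632… → 0.363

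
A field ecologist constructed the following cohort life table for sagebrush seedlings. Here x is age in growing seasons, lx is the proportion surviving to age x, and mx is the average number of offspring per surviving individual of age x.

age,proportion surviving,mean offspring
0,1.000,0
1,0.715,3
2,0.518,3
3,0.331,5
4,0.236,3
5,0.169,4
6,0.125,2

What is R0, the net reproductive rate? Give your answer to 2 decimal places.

lx·mx by age: 0, 2.145, 1.554, 1.655, 0.708, 0.676, 0.25
R0 = Σ lx·mx = 6.988 → 6.99

6.99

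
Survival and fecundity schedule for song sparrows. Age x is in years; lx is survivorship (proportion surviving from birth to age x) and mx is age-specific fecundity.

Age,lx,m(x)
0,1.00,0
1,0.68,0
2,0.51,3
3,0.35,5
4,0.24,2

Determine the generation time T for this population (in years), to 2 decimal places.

lx·mx: 0, 0, 1.53, 1.75, 0.48 → R0 = 3.76
x·lx·mx: 0, 0, 3.06, 5.25, 1.92 → Σ = 10.23
T = 10.23 / 3.76 = 2.720745… → 2.72

2.72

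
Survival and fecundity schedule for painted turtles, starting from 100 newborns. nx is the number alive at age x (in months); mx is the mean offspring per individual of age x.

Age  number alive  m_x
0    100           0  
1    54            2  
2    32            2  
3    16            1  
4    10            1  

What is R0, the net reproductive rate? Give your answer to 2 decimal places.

lx = nx/n0 = nx/100: 1, 0.54, 0.32, 0.16, 0.1
lx·mx by age: 0, 1.08, 0.64, 0.16, 0.1
R0 = Σ lx·mx = 1.98 → 1.98

1.98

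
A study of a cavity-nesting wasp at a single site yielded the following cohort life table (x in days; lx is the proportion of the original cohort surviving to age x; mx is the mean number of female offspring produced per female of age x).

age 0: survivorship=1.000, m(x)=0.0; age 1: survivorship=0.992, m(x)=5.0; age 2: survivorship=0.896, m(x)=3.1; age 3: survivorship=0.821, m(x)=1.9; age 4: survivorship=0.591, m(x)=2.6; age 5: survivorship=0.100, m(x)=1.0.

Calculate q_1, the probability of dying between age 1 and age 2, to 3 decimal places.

0.097

q_1 = (l_1 − l_2) / l_1 = (0.992 − 0.896) / 0.992
     = 0.096 / 0.992 = 0.096774… → 0.097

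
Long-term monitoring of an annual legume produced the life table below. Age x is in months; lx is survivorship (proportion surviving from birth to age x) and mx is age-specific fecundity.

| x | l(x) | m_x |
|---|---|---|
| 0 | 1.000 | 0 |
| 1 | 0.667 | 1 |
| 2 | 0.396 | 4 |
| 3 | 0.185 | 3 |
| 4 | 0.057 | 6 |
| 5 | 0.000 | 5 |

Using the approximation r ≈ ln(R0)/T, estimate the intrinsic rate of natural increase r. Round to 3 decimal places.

0.526

R0 = Σ lx·mx = 0 + 0.667 + 1.584 + 0.555 + 0.342 + 0 = 3.148
Σ x·lx·mx = 6.868; T = 6.868/3.148 = 2.1817…
r ≈ ln(R0)/T = ln(3.148)/2.1817… = 0.52563… → 0.526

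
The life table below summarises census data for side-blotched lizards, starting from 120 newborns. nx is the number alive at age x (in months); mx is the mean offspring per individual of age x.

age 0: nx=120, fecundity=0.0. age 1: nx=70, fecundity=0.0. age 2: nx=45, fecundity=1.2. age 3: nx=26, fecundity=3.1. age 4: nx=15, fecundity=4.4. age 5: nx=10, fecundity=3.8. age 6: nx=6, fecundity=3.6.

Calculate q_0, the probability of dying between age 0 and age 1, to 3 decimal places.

0.417

lx = nx/n0 = nx/120: 1, 0.58333…, 0.375, 0.21667…, 0.125, 0.08333…, 0.05
q_0 = (l_0 − l_1) / l_0 = (1 − 0.583333…) / 1
     = 0.416667… / 1 = 0.416667… → 0.417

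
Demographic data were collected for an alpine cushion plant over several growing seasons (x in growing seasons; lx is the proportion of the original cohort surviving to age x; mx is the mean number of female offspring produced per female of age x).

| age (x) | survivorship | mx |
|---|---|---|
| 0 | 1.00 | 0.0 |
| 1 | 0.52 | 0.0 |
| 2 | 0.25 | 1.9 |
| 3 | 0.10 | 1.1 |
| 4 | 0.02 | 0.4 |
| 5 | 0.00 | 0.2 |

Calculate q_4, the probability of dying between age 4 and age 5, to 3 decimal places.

1.000

q_4 = (l_4 − l_5) / l_4 = (0.02 − 0) / 0.02
     = 0.02 / 0.02 = 1 → 1.000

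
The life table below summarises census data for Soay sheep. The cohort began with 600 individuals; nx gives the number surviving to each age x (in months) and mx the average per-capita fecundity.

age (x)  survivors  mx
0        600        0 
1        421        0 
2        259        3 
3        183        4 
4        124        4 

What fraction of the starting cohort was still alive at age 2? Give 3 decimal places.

0.432

l_2 = n_2/n_0 = 259/600 = 0.431667… → 0.432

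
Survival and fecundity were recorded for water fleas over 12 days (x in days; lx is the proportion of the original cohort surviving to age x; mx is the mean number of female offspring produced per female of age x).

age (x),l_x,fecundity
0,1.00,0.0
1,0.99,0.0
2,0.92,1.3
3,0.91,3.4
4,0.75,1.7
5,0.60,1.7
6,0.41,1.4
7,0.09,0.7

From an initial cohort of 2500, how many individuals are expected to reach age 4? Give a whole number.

1875

Expected survivors = N0 · l_4 = 2500 × 0.75 = 1875 → 1875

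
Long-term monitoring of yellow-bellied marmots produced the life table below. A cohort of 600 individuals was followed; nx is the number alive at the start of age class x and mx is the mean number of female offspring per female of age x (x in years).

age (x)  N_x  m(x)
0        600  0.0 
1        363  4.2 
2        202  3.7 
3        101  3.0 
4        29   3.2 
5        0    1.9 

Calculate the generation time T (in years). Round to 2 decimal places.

1.61

lx = nx/n0 = nx/600: 1, 0.605, 0.33667…, 0.16833…, 0.04833…, 0
lx·mx: 0, 2.541, 1.245667…, 0.505…, 0.154667…, 0 → R0 = 4.446333…
x·lx·mx: 0, 2.541, 2.491333…, 1.515…, 0.618667…, 0 → Σ = 7.166…
T = 7.166… / 4.446333… = 1.611665… → 1.61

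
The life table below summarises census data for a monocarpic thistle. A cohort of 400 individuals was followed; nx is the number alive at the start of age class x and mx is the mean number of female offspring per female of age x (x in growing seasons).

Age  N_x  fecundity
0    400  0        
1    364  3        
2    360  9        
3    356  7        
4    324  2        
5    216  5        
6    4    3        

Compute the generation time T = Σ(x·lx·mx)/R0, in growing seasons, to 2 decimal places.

lx = nx/n0 = nx/400: 1, 0.91, 0.9, 0.89, 0.81, 0.54, 0.01
lx·mx: 0, 2.73, 8.1, 6.23, 1.62, 2.7, 0.03 → R0 = 21.41
x·lx·mx: 0, 2.73, 16.2, 18.69, 6.48, 13.5, 0.18 → Σ = 57.78
T = 57.78 / 21.41 = 2.698739… → 2.70

2.70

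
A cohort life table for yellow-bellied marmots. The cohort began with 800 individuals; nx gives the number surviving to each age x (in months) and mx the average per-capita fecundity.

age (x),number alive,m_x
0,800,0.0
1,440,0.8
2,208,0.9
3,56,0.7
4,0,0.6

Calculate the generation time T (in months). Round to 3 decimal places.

lx = nx/n0 = nx/800: 1, 0.55, 0.26, 0.07, 0
lx·mx: 0, 0.44, 0.234, 0.049, 0 → R0 = 0.723
x·lx·mx: 0, 0.44, 0.468, 0.147, 0 → Σ = 1.055
T = 1.055 / 0.723 = 1.459198… → 1.459

1.459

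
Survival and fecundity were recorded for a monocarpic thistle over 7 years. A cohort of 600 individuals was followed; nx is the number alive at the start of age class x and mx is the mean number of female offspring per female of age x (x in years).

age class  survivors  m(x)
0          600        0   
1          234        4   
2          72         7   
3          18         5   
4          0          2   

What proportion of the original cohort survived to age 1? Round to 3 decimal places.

l_1 = n_1/n_0 = 234/600 = 0.39 → 0.390

0.390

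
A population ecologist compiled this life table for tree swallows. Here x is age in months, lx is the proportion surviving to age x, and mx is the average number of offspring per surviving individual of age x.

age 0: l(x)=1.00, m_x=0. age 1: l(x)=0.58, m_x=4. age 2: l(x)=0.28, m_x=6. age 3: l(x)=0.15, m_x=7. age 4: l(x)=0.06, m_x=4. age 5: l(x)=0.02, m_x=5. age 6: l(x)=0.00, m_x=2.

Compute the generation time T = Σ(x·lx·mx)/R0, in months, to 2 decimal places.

1.91

lx·mx: 0, 2.32, 1.68, 1.05, 0.24, 0.1, 0 → R0 = 5.39
x·lx·mx: 0, 2.32, 3.36, 3.15, 0.96, 0.5, 0 → Σ = 10.29
T = 10.29 / 5.39 = 1.909091… → 1.91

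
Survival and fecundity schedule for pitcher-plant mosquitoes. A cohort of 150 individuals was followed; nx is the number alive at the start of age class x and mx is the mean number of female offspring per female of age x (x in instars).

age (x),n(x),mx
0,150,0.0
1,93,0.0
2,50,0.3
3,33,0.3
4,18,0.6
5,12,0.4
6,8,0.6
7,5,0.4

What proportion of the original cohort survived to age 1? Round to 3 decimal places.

l_1 = n_1/n_0 = 93/150 = 0.62 → 0.620

0.620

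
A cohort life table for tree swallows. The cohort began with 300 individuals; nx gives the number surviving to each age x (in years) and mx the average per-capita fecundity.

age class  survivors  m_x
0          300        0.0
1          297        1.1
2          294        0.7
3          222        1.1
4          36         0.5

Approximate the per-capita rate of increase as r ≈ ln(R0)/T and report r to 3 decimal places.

lx = nx/n0 = nx/300: 1, 0.99, 0.98, 0.74, 0.12
R0 = Σ lx·mx = 0 + 1.089 + 0.686 + 0.814 + 0.06 = 2.649
Σ x·lx·mx = 5.143; T = 5.143/2.649 = 1.94149…
r ≈ ln(R0)/T = ln(2.649)/1.94149… = 0.50177… → 0.502

0.502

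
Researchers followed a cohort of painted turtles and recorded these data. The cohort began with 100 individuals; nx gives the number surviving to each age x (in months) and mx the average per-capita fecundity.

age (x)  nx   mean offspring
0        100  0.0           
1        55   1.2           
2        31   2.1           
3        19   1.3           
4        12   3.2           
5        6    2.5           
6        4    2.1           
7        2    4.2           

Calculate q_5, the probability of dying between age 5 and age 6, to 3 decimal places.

0.333

lx = nx/n0 = nx/100: 1, 0.55, 0.31, 0.19, 0.12, 0.06, 0.04, 0.02
q_5 = (l_5 − l_6) / l_5 = (0.06 − 0.04) / 0.06
     = 0.02 / 0.06 = 0.333333… → 0.333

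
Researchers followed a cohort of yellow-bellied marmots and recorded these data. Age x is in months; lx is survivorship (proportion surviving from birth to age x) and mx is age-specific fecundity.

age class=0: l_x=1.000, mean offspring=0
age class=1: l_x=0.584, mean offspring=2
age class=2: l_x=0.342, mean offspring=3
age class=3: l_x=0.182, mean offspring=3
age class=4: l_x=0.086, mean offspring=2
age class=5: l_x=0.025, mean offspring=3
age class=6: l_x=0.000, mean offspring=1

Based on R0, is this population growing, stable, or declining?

R0 = Σ lx·mx = 0 + 1.168 + 1.026 + 0.546 + 0.172 + 0.075 + 0 = 2.987
R0 > 1, so the population is growing.

growing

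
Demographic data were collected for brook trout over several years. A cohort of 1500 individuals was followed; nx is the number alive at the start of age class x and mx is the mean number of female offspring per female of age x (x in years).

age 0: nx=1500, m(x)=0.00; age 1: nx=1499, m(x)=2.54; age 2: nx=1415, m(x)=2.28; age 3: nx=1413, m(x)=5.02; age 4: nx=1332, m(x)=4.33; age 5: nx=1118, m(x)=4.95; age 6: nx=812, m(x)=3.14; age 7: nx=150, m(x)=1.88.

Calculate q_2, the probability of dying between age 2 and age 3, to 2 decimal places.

0.00

lx = nx/n0 = nx/1500: 1, 0.99933…, 0.94333…, 0.942, 0.888, 0.74533…, 0.54133…, 0.1
q_2 = (l_2 − l_3) / l_2 = (0.943333… − 0.942) / 0.943333…
     = 0.001333… / 0.943333… = 0.001413… → 0.00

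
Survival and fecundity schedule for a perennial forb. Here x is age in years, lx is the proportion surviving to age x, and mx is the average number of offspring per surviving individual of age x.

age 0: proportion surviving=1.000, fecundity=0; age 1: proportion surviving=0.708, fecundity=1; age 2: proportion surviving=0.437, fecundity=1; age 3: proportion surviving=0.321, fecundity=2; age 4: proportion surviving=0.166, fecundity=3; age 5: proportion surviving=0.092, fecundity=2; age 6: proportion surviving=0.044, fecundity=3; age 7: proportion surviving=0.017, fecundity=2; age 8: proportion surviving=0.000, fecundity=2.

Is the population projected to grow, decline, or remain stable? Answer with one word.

R0 = Σ lx·mx = 0 + 0.708 + 0.437 + 0.642 + 0.498 + 0.184 + 0.132 + 0.034 + 0 = 2.635
R0 > 1, so the population is growing.

growing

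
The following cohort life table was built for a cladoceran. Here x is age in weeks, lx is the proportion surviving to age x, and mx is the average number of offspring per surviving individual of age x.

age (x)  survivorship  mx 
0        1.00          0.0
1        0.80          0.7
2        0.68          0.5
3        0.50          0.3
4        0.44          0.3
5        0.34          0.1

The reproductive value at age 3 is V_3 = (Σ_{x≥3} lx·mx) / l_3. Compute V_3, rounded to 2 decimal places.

lx·mx for x ≥ 3: 0.15, 0.132, 0.034 → sum = 0.316
V_3 = 0.316 / l_3 = 0.316 / 0.5 = 0.632 → 0.63

0.63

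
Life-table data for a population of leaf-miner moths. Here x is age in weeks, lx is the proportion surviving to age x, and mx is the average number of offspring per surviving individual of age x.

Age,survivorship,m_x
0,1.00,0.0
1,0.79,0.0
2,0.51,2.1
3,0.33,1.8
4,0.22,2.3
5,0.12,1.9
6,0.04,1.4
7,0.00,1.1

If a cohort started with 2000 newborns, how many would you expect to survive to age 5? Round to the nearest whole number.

Expected survivors = N0 · l_5 = 2000 × 0.12 = 240 → 240

240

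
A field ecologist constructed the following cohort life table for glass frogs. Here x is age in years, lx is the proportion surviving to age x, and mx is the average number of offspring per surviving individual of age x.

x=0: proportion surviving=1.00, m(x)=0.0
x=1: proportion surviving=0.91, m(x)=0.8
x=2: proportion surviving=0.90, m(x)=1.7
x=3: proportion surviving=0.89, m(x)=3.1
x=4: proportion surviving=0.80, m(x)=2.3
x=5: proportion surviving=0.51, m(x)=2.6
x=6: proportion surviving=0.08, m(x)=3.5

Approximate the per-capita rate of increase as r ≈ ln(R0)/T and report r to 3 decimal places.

R0 = Σ lx·mx = 0 + 0.728 + 1.53 + 2.759 + 1.84 + 1.326 + 0.28 = 8.463
Σ x·lx·mx = 27.735; T = 27.735/8.463 = 3.27721…
r ≈ ln(R0)/T = ln(8.463)/3.27721… = 0.65168… → 0.652

0.652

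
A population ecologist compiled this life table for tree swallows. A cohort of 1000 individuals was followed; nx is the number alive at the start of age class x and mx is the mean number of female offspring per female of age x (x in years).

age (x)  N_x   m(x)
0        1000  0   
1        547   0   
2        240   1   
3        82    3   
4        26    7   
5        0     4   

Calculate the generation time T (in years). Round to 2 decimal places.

lx = nx/n0 = nx/1000: 1, 0.547, 0.24, 0.082, 0.026, 0
lx·mx: 0, 0, 0.24, 0.246, 0.182, 0 → R0 = 0.668
x·lx·mx: 0, 0, 0.48, 0.738, 0.728, 0 → Σ = 1.946
T = 1.946 / 0.668 = 2.913174… → 2.91

2.91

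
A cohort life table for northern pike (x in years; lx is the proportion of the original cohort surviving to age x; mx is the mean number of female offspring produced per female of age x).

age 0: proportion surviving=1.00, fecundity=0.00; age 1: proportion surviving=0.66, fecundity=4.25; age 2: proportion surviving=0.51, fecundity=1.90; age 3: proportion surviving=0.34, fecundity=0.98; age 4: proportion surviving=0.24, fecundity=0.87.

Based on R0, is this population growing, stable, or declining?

R0 = Σ lx·mx = 0 + 2.805 + 0.969 + 0.3332 + 0.2088 = 4.316
R0 > 1, so the population is growing.

growing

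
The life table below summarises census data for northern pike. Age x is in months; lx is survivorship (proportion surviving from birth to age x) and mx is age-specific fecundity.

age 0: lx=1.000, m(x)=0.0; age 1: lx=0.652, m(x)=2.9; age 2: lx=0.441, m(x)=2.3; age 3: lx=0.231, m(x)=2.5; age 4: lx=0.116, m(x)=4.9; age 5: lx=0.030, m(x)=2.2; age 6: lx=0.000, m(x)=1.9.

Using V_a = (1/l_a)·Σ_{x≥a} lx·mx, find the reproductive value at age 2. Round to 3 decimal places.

lx·mx for x ≥ 2: 1.0143, 0.5775, 0.5684, 0.066, 0 → sum = 2.2262
V_2 = 2.2262 / l_2 = 2.2262 / 0.441 = 5.048073… → 5.048

5.048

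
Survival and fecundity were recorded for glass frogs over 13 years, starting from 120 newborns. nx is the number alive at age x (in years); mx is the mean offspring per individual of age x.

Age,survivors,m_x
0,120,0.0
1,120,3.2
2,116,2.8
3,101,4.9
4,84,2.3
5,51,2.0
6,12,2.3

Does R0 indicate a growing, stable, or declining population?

lx = nx/n0 = nx/120: 1, 1, 0.96667…, 0.84167…, 0.7, 0.425, 0.1
R0 = Σ lx·mx = 0 + 3.2 + 2.706667… + 4.124167… + 1.61 + 0.85 + 0.23 = 12.720833…
R0 > 1, so the population is growing.

growing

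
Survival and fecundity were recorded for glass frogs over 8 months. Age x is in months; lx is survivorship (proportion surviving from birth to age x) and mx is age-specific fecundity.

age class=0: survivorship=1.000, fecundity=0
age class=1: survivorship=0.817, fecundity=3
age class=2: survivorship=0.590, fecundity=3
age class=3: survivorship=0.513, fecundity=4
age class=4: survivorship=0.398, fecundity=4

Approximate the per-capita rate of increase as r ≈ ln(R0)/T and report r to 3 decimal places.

0.876

R0 = Σ lx·mx = 0 + 2.451 + 1.77 + 2.052 + 1.592 = 7.865
Σ x·lx·mx = 18.515; T = 18.515/7.865 = 2.3541…
r ≈ ln(R0)/T = ln(7.865)/2.3541… = 0.8761… → 0.876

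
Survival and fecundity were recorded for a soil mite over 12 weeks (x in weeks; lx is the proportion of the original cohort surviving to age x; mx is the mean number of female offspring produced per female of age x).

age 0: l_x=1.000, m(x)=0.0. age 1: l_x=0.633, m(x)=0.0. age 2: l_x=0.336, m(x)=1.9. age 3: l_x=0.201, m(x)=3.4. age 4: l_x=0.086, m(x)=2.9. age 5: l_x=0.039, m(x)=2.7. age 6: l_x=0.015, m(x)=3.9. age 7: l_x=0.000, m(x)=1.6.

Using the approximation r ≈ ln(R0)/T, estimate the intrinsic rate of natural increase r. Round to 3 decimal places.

R0 = Σ lx·mx = 0 + 0 + 0.6384 + 0.6834 + 0.2494 + 0.1053 + 0.0585 + 0 = 1.735
Σ x·lx·mx = 5.2021; T = 5.2021/1.735 = 2.99833…
r ≈ ln(R0)/T = ln(1.735)/2.99833… = 0.18377… → 0.184

0.184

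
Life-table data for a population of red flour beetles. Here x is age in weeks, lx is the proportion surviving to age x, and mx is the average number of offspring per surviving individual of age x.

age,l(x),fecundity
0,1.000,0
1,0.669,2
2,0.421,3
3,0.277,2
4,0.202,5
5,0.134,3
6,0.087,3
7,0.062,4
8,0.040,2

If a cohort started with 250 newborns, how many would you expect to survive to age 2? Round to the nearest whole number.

Expected survivors = N0 · l_2 = 250 × 0.421 = 105.25 → 105

105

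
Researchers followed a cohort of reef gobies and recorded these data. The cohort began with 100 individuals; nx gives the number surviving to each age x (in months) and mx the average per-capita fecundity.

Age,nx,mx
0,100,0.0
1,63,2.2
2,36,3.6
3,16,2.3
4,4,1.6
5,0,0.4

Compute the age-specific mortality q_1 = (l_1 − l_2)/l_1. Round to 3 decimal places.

lx = nx/n0 = nx/100: 1, 0.63, 0.36, 0.16, 0.04, 0
q_1 = (l_1 − l_2) / l_1 = (0.63 − 0.36) / 0.63
     = 0.27 / 0.63 = 0.428571… → 0.429

0.429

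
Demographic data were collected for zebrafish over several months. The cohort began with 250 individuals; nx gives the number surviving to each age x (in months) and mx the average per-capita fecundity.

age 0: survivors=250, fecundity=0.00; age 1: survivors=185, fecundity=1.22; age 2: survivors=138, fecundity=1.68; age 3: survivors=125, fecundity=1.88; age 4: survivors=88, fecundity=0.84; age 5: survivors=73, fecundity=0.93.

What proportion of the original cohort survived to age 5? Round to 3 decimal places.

l_5 = n_5/n_0 = 73/250 = 0.292 → 0.292

0.292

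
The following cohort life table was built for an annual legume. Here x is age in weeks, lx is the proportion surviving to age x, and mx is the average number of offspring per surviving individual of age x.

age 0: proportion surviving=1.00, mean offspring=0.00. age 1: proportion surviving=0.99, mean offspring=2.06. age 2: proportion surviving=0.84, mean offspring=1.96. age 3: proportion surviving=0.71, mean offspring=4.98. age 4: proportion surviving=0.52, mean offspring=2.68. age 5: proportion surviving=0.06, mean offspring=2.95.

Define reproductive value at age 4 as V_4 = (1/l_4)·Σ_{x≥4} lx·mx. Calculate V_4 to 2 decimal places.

lx·mx for x ≥ 4: 1.3936, 0.177 → sum = 1.5706
V_4 = 1.5706 / l_4 = 1.5706 / 0.52 = 3.020385… → 3.02

3.02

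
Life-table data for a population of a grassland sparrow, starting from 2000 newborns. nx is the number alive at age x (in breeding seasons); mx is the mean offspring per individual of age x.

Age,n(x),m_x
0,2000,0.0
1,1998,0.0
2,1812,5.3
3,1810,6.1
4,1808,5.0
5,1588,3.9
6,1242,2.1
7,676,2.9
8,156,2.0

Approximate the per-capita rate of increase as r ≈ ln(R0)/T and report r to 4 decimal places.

0.8119

lx = nx/n0 = nx/2000: 1, 0.999, 0.906, 0.905, 0.904, 0.794, 0.621, 0.338, 0.078
R0 = Σ lx·mx = 0 + 0 + 4.8018 + 5.5205 + 4.52 + 3.0966 + 1.3041 + 0.9802 + 0.156 = 20.3792
Σ x·lx·mx = 75.6621; T = 75.6621/20.3792 = 3.71271…
r ≈ ln(R0)/T = ln(20.3792)/3.71271… = 0.811944… → 0.8119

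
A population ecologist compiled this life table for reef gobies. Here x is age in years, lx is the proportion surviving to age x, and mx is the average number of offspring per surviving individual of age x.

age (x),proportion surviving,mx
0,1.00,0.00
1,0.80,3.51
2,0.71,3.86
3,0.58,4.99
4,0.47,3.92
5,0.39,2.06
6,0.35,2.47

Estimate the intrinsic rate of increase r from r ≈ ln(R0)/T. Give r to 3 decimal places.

R0 = Σ lx·mx = 0 + 2.808 + 2.7406 + 2.8942 + 1.8424 + 0.8034 + 0.8645 = 11.9531
Σ x·lx·mx = 33.5454; T = 33.5454/11.9531 = 2.80642…
r ≈ ln(R0)/T = ln(11.9531)/2.80642… = 0.88404… → 0.884

0.884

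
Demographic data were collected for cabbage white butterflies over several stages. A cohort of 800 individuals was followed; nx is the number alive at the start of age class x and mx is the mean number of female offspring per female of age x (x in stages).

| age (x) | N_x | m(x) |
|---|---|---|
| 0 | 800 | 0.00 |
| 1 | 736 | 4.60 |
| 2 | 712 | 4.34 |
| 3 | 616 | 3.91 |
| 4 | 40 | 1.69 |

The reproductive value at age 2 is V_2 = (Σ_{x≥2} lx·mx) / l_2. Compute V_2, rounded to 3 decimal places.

7.818

lx = nx/n0 = nx/800: 1, 0.92, 0.89, 0.77, 0.05
lx·mx for x ≥ 2: 3.8626, 3.0107, 0.0845 → sum = 6.9578
V_2 = 6.9578 / l_2 = 6.9578 / 0.89 = 7.817753… → 7.818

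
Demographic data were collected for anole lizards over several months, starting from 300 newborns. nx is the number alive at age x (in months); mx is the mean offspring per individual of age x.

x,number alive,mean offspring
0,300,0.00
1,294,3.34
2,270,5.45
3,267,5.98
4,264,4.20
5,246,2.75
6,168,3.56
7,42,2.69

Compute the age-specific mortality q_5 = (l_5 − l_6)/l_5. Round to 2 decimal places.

0.32

lx = nx/n0 = nx/300: 1, 0.98, 0.9, 0.89, 0.88, 0.82, 0.56, 0.14
q_5 = (l_5 − l_6) / l_5 = (0.82 − 0.56) / 0.82
     = 0.26 / 0.82 = 0.317073… → 0.32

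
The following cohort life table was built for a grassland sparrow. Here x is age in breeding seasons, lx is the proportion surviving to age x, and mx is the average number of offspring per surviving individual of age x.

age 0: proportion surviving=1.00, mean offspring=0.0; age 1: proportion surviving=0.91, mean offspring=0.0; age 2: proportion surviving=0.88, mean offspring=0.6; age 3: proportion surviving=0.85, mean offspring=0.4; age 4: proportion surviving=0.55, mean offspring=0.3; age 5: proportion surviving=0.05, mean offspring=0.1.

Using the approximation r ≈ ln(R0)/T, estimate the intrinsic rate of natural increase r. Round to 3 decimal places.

R0 = Σ lx·mx = 0 + 0 + 0.528 + 0.34 + 0.165 + 0.005 = 1.038
Σ x·lx·mx = 2.761; T = 2.761/1.038 = 2.65992…
r ≈ ln(R0)/T = ln(1.038)/2.65992… = 0.01402… → 0.014

0.014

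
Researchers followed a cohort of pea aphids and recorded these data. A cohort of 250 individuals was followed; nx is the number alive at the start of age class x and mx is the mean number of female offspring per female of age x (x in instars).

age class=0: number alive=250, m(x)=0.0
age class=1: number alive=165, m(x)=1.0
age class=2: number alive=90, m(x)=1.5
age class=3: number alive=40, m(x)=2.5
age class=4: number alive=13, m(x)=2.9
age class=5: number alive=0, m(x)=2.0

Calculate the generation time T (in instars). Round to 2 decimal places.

2.02

lx = nx/n0 = nx/250: 1, 0.66, 0.36, 0.16, 0.052, 0
lx·mx: 0, 0.66, 0.54, 0.4, 0.1508, 0 → R0 = 1.7508
x·lx·mx: 0, 0.66, 1.08, 1.2, 0.6032, 0 → Σ = 3.5432
T = 3.5432 / 1.7508 = 2.023761… → 2.02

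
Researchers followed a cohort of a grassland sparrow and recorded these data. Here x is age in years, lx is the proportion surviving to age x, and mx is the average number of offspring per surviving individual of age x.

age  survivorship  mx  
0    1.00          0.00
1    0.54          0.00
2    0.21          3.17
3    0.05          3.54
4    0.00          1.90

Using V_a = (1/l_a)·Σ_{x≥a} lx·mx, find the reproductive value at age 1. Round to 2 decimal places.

1.56

lx·mx for x ≥ 1: 0, 0.6657, 0.177, 0 → sum = 0.8427
V_1 = 0.8427 / l_1 = 0.8427 / 0.54 = 1.560556… → 1.56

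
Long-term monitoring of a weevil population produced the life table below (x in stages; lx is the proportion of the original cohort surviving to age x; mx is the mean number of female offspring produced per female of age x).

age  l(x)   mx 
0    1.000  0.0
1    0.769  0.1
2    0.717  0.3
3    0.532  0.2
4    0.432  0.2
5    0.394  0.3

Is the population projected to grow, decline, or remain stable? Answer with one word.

R0 = Σ lx·mx = 0 + 0.0769 + 0.2151 + 0.1064 + 0.0864 + 0.1182 = 0.603
R0 < 1, so the population is declining.

declining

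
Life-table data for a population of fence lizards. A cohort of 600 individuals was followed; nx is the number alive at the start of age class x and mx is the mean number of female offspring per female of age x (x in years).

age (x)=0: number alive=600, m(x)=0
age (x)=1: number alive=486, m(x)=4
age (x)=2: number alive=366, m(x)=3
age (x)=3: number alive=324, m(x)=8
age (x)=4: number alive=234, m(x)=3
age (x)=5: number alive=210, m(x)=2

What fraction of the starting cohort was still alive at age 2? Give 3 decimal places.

l_2 = n_2/n_0 = 366/600 = 0.61 → 0.610

0.610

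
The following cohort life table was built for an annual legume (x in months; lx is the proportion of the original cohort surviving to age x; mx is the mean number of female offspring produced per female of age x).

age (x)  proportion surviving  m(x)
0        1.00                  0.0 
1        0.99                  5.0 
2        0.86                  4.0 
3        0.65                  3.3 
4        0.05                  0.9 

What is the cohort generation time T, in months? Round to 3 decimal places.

1.743

lx·mx: 0, 4.95, 3.44, 2.145, 0.045 → R0 = 10.58
x·lx·mx: 0, 4.95, 6.88, 6.435, 0.18 → Σ = 18.445
T = 18.445 / 10.58 = 1.743384… → 1.743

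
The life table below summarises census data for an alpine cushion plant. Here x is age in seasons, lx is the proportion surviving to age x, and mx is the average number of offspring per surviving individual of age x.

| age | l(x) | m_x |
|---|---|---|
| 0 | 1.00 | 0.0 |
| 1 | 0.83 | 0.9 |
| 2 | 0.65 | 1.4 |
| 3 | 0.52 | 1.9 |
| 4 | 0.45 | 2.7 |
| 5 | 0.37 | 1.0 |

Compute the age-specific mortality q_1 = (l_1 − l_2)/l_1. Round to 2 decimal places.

0.22

q_1 = (l_1 − l_2) / l_1 = (0.83 − 0.65) / 0.83
     = 0.18 / 0.83 = 0.216867… → 0.22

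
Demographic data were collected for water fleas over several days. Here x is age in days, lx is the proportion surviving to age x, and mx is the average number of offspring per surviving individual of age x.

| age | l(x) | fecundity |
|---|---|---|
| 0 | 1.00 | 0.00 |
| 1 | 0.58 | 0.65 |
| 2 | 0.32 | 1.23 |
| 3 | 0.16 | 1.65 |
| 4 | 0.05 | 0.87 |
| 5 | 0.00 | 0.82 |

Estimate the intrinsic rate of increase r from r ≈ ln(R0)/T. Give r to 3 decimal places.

R0 = Σ lx·mx = 0 + 0.377 + 0.3936 + 0.264 + 0.0435 + 0 = 1.0781
Σ x·lx·mx = 2.1302; T = 2.1302/1.0781 = 1.97588…
r ≈ ln(R0)/T = ln(1.0781)/1.97588… = 0.03806… → 0.038

0.038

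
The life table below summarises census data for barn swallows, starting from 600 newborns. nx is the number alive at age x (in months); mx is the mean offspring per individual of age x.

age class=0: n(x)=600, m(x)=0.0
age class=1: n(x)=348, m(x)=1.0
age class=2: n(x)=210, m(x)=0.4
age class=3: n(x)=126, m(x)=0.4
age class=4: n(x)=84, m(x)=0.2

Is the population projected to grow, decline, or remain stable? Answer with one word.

lx = nx/n0 = nx/600: 1, 0.58, 0.35, 0.21, 0.14
R0 = Σ lx·mx = 0 + 0.58 + 0.14 + 0.084 + 0.028 = 0.832
R0 < 1, so the population is declining.

declining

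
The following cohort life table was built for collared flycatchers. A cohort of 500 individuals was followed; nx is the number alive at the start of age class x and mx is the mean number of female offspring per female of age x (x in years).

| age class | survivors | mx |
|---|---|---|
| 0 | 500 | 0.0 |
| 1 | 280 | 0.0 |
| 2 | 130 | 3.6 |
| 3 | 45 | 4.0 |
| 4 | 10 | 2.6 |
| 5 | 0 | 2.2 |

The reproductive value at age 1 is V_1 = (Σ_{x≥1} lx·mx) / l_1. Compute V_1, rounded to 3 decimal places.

lx = nx/n0 = nx/500: 1, 0.56, 0.26, 0.09, 0.02, 0
lx·mx for x ≥ 1: 0, 0.936, 0.36, 0.052, 0 → sum = 1.348
V_1 = 1.348 / l_1 = 1.348 / 0.56 = 2.407143… → 2.407

2.407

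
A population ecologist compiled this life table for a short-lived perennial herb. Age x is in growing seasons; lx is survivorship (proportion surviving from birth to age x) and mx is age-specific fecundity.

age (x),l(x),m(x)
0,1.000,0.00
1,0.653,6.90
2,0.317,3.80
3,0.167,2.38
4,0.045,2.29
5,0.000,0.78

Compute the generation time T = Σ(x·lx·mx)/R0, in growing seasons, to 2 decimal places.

1.37

lx·mx: 0, 4.5057, 1.2046, 0.39746, 0.10305, 0 → R0 = 6.21081
x·lx·mx: 0, 4.5057, 2.4092, 1.19238, 0.4122, 0 → Σ = 8.51948
T = 8.51948 / 6.21081 = 1.371718… → 1.37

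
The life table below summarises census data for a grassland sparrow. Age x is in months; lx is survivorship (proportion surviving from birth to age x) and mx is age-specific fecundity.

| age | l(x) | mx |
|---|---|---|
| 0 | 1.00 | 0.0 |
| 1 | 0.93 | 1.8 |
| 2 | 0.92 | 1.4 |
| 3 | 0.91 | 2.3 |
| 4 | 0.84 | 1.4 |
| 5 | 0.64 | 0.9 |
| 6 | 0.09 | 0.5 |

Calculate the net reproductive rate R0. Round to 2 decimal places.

6.85

lx·mx by age: 0, 1.674, 1.288, 2.093, 1.176, 0.576, 0.045
R0 = Σ lx·mx = 6.852 → 6.85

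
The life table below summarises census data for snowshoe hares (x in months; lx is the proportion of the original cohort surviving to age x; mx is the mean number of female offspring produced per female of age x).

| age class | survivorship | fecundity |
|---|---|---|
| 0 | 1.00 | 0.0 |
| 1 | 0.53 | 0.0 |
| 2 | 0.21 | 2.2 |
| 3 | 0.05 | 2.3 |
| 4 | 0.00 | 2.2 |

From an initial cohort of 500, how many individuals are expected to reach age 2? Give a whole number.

105

Expected survivors = N0 · l_2 = 500 × 0.21 = 105 → 105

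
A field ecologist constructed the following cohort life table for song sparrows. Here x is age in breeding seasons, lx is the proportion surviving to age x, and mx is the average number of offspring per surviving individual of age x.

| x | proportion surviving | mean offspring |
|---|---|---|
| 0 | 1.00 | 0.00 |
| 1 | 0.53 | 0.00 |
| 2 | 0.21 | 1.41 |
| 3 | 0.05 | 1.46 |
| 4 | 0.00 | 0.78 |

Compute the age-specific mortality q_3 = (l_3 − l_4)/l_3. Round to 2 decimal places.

q_3 = (l_3 − l_4) / l_3 = (0.05 − 0) / 0.05
     = 0.05 / 0.05 = 1 → 1.00

1.00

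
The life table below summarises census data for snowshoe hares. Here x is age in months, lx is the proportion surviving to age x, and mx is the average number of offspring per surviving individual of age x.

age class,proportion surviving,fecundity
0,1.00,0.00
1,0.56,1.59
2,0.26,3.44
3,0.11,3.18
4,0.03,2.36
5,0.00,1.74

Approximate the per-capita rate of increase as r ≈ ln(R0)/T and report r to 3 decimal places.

0.435

R0 = Σ lx·mx = 0 + 0.8904 + 0.8944 + 0.3498 + 0.0708 + 0 = 2.2054
Σ x·lx·mx = 4.0118; T = 4.0118/2.2054 = 1.81908…
r ≈ ln(R0)/T = ln(2.2054)/1.81908… = 0.43479… → 0.435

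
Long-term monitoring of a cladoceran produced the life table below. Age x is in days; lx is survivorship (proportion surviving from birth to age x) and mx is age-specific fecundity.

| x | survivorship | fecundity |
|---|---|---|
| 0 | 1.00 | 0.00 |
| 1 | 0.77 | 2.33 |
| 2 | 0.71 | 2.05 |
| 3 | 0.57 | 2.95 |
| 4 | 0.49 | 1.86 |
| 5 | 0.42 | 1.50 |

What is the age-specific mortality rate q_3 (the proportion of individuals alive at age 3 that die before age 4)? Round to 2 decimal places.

q_3 = (l_3 − l_4) / l_3 = (0.57 − 0.49) / 0.57
     = 0.08 / 0.57 = 0.140351… → 0.14

0.14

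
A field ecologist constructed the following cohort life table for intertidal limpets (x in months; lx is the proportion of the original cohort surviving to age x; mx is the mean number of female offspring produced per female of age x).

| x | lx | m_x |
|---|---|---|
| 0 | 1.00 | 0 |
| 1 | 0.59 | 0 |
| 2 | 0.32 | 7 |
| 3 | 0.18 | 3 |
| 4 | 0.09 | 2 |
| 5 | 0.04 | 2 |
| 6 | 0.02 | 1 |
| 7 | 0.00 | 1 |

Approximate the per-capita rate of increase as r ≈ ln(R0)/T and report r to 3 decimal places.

0.466

R0 = Σ lx·mx = 0 + 0 + 2.24 + 0.54 + 0.18 + 0.08 + 0.02 + 0 = 3.06
Σ x·lx·mx = 7.34; T = 7.34/3.06 = 2.39869…
r ≈ ln(R0)/T = ln(3.06)/2.39869… = 0.46626… → 0.466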